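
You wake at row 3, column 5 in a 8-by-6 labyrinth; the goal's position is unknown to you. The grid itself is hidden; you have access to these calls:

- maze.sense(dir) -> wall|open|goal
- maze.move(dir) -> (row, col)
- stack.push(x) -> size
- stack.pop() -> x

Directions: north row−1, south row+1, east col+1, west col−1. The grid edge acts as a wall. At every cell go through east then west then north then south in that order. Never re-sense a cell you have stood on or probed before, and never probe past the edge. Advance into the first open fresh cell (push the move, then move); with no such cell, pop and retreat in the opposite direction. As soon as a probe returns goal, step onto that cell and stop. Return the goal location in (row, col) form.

Action: sense[dir: west]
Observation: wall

Action: sense[dir: north]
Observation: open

Action: push[x: north]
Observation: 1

Action: move[dir: north]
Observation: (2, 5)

Action: sense[dir: west]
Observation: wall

Action: sense[dir: north]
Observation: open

Action: push[x: north]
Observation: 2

Action: move[dir: north]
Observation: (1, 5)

Action: sense[dir: west]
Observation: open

Action: push[x: west]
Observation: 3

Action: move[dir: west]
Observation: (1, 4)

Action: sense[dir: west]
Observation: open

Action: push[x: west]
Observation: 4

Action: move[dir: west]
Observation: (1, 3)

Action: sense[dir: west]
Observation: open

Action: push[x: west]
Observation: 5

Action: move[dir: west]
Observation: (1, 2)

Action: sense[dir: west]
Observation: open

Action: push[x: west]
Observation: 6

Action: move[dir: west]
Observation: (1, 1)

Action: sense[dir: west]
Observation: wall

Action: sense[dir: north]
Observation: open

Action: push[x: north]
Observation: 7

Action: move[dir: north]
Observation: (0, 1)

Action: sense[dir: east]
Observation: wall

Action: sense[dir: west]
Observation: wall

Action: pop[]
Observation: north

Action: move[dir: south]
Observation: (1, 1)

Action: sense[dir: south]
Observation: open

Action: push[x: south]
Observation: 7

Action: move[dir: south]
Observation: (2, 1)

Action: sense[dir: east]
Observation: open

Action: push[x: east]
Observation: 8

Action: move[dir: east]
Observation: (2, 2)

Action: sense[dir: east]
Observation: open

Action: push[x: east]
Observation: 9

Action: move[dir: east]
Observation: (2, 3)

Action: sense[dir: south]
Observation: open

Action: push[x: south]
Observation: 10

Action: move[dir: south]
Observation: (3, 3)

Action: sense[dir: west]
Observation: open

Action: push[x: west]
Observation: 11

Action: move[dir: west]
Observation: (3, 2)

Action: sense[dir: west]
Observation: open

Action: push[x: west]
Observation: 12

Action: move[dir: west]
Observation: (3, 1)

Action: sense[dir: west]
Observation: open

Action: push[x: west]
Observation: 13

Action: move[dir: west]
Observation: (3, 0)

Action: sense[dir: north]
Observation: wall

Action: sense[dir: south]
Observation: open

Action: push[x: south]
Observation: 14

Action: move[dir: south]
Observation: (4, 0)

Action: sense[dir: east]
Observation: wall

Action: sense[dir: south]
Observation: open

Action: push[x: south]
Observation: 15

Action: move[dir: south]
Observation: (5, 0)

Action: sense[dir: east]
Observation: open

Action: push[x: east]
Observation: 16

Action: move[dir: east]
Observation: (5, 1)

Action: sense[dir: east]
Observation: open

Action: push[x: east]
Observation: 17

Action: move[dir: east]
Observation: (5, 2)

Action: sense[dir: east]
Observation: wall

Action: sense[dir: north]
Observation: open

Action: push[x: north]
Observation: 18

Action: move[dir: north]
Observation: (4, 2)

Action: sense[dir: east]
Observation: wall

Action: pop[]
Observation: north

Action: move[dir: south]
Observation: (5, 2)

Action: sense[dir: south]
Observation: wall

Action: pop[]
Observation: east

Action: move[dir: west]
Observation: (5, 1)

Action: sense[dir: south]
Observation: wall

Action: pop[]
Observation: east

Action: move[dir: west]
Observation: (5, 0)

Action: sense[dir: south]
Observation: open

Action: push[x: south]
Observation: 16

Action: move[dir: south]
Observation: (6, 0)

Action: sense[dir: south]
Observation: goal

Action: move[dir: south]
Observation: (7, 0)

Answer: (7, 0)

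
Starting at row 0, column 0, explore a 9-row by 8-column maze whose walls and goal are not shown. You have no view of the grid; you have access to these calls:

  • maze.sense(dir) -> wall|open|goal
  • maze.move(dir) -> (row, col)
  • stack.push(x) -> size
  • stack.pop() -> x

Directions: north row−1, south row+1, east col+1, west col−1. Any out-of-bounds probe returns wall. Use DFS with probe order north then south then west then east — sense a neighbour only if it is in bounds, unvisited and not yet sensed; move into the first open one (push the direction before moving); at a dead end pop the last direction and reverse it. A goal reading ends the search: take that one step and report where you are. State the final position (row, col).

~$ sense south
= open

~$ push south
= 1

~$ move south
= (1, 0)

~$ sense south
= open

~$ push south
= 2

~$ move south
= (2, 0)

~$ sense south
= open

~$ push south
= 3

~$ move south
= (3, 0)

~$ sense south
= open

~$ push south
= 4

~$ move south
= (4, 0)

~$ sense south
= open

~$ push south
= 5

~$ move south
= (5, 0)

~$ sense south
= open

~$ push south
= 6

~$ move south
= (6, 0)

~$ sense south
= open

~$ push south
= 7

~$ move south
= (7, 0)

~$ sense south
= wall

~$ sense east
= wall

~$ pop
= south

~$ move north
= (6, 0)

~$ sense east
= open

~$ push east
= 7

~$ move east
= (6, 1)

~$ sense north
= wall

~$ sense east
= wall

~$ pop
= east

~$ move west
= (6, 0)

~$ pop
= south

~$ move north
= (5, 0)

~$ pop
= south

~$ move north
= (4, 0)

~$ sense east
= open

~$ push east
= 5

~$ move east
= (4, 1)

~$ sense north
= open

~$ push north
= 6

~$ move north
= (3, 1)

~$ sense north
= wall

~$ sense east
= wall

~$ pop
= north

~$ move south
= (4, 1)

~$ sense east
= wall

~$ pop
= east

~$ move west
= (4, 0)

~$ pop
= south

~$ move north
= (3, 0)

~$ pop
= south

~$ move north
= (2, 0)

~$ pop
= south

~$ move north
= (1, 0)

~$ sense east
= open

~$ push east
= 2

~$ move east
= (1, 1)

~$ sense north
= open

~$ push north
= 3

~$ move north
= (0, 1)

~$ sense east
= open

~$ push east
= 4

~$ move east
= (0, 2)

~$ sense south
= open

~$ push south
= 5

~$ move south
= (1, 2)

~$ sense south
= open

~$ push south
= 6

~$ move south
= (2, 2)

~$ sense east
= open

~$ push east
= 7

~$ move east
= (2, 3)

~$ sense north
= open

~$ push north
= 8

~$ move north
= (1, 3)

~$ sense north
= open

~$ push north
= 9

~$ move north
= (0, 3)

~$ sense east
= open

~$ push east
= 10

~$ move east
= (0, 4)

~$ sense south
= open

~$ push south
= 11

~$ move south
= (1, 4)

~$ sense south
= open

~$ push south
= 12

~$ move south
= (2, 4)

~$ sense south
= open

~$ push south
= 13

~$ move south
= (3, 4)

~$ sense south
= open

~$ push south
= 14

~$ move south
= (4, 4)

~$ sense south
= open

~$ push south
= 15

~$ move south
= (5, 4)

~$ sense south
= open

~$ push south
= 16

~$ move south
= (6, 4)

~$ sense south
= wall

~$ sense west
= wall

~$ sense east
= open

~$ push east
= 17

~$ move east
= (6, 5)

~$ sense north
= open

~$ push north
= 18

~$ move north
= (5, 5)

~$ sense north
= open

~$ push north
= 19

~$ move north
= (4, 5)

~$ sense north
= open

~$ push north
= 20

~$ move north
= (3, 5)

~$ sense north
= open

~$ push north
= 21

~$ move north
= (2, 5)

~$ sense north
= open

~$ push north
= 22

~$ move north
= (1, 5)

~$ sense north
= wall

~$ sense east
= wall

~$ pop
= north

~$ move south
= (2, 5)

~$ sense east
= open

~$ push east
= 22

~$ move east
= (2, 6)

~$ sense south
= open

~$ push south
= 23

~$ move south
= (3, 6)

~$ sense south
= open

~$ push south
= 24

~$ move south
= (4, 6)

~$ sense south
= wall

~$ sense east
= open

~$ push east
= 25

~$ move east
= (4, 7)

~$ sense north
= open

~$ push north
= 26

~$ move north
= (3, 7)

~$ sense north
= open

~$ push north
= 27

~$ move north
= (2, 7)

~$ sense north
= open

~$ push north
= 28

~$ move north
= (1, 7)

~$ sense north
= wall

~$ pop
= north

~$ move south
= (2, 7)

~$ pop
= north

~$ move south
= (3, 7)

~$ pop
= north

~$ move south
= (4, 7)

~$ sense south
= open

~$ push south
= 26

~$ move south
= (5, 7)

~$ sense south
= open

~$ push south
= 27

~$ move south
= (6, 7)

~$ sense south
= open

~$ push south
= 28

~$ move south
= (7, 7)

~$ sense south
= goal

~$ move south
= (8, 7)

Answer: (8, 7)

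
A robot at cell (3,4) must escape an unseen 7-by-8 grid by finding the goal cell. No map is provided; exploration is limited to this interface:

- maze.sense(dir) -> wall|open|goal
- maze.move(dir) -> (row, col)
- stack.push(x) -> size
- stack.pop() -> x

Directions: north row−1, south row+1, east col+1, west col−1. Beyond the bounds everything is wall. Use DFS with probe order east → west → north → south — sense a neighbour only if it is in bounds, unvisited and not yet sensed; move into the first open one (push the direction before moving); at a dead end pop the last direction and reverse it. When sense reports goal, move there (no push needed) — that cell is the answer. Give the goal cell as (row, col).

>>> sense east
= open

>>> push east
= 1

>>> move east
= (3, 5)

>>> sense east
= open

>>> push east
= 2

>>> move east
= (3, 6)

>>> sense east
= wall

>>> sense north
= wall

>>> sense south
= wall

>>> pop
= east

>>> move west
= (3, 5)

>>> sense north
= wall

>>> sense south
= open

>>> push south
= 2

>>> move south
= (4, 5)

>>> sense west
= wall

>>> sense south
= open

>>> push south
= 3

>>> move south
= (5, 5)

>>> sense east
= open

>>> push east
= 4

>>> move east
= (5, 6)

>>> sense east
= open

>>> push east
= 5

>>> move east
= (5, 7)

>>> sense north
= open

>>> push north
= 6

>>> move north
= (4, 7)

>>> pop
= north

>>> move south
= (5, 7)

>>> sense south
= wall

>>> pop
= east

>>> move west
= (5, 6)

>>> sense south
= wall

>>> pop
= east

>>> move west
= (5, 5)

>>> sense west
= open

>>> push west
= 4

>>> move west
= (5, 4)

>>> sense west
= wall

>>> sense south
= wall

>>> pop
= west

>>> move east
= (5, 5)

>>> sense south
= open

>>> push south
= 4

>>> move south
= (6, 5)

>>> pop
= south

>>> move north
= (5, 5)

>>> pop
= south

>>> move north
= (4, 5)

>>> pop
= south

>>> move north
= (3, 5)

>>> pop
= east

>>> move west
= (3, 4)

>>> sense west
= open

>>> push west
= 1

>>> move west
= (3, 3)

>>> sense west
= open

>>> push west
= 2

>>> move west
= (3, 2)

>>> sense west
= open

>>> push west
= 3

>>> move west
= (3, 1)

>>> sense west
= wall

>>> sense north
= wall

>>> sense south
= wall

>>> pop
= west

>>> move east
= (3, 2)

>>> sense north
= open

>>> push north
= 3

>>> move north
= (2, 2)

>>> sense east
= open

>>> push east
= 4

>>> move east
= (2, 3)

>>> sense east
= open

>>> push east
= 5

>>> move east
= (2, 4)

>>> sense north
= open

>>> push north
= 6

>>> move north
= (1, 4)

>>> sense east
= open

>>> push east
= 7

>>> move east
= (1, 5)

>>> sense east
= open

>>> push east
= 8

>>> move east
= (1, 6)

>>> sense east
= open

>>> push east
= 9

>>> move east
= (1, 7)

>>> sense north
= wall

>>> sense south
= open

>>> push south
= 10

>>> move south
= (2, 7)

>>> pop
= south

>>> move north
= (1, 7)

>>> pop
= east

>>> move west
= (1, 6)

>>> sense north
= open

>>> push north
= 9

>>> move north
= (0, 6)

>>> sense west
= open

>>> push west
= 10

>>> move west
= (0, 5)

>>> sense west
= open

>>> push west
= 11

>>> move west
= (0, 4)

>>> sense west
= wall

>>> pop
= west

>>> move east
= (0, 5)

>>> pop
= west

>>> move east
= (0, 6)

>>> pop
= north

>>> move south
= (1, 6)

>>> pop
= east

>>> move west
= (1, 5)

>>> pop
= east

>>> move west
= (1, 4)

>>> sense west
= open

>>> push west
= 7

>>> move west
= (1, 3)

>>> sense west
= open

>>> push west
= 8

>>> move west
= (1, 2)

>>> sense west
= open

>>> push west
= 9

>>> move west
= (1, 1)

>>> sense west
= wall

>>> sense north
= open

>>> push north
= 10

>>> move north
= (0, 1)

>>> sense east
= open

>>> push east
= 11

>>> move east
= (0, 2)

>>> pop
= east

>>> move west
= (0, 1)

>>> sense west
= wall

>>> pop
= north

>>> move south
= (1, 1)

>>> pop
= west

>>> move east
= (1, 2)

>>> pop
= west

>>> move east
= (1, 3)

>>> pop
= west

>>> move east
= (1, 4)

>>> pop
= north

>>> move south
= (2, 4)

>>> pop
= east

>>> move west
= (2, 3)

>>> pop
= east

>>> move west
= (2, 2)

>>> pop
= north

>>> move south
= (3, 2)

>>> sense south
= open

>>> push south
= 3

>>> move south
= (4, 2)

>>> sense east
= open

>>> push east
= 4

>>> move east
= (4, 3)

>>> pop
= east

>>> move west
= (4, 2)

>>> sense south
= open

>>> push south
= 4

>>> move south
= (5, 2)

>>> sense west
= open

>>> push west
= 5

>>> move west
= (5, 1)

>>> sense west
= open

>>> push west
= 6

>>> move west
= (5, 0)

>>> sense north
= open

>>> push north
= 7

>>> move north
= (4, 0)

>>> pop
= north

>>> move south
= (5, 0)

>>> sense south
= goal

>>> move south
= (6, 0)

Answer: (6, 0)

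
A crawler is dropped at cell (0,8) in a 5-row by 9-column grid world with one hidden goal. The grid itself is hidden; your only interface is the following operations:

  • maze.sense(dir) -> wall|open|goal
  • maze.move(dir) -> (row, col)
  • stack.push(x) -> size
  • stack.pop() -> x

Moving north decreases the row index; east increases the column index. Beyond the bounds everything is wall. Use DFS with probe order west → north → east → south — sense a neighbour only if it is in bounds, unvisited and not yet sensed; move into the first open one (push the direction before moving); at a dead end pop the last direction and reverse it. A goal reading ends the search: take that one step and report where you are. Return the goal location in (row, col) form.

·→ sense(dir=west)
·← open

·→ push(x=west)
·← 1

·→ move(dir=west)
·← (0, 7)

·→ sense(dir=west)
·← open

·→ push(x=west)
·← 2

·→ move(dir=west)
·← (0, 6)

·→ sense(dir=west)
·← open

·→ push(x=west)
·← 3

·→ move(dir=west)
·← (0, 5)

·→ sense(dir=west)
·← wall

·→ sense(dir=south)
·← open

·→ push(x=south)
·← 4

·→ move(dir=south)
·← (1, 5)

·→ sense(dir=west)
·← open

·→ push(x=west)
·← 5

·→ move(dir=west)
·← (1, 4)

·→ sense(dir=west)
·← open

·→ push(x=west)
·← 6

·→ move(dir=west)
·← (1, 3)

·→ sense(dir=west)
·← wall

·→ sense(dir=north)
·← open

·→ push(x=north)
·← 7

·→ move(dir=north)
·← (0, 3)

·→ sense(dir=west)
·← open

·→ push(x=west)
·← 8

·→ move(dir=west)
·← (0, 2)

·→ sense(dir=west)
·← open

·→ push(x=west)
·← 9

·→ move(dir=west)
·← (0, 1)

·→ sense(dir=west)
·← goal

·→ move(dir=west)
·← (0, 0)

Answer: (0, 0)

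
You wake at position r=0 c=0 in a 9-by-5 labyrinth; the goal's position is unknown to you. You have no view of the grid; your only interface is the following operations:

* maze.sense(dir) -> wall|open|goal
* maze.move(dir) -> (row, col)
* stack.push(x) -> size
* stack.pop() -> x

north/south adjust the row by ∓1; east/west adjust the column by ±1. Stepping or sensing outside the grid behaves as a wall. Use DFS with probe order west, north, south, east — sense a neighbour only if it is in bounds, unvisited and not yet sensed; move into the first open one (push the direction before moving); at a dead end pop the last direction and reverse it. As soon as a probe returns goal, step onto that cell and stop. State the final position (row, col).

[in] sense dir: south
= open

[in] push x: south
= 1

[in] move dir: south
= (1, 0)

[in] sense dir: south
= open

[in] push x: south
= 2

[in] move dir: south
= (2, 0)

[in] sense dir: south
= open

[in] push x: south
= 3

[in] move dir: south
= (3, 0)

[in] sense dir: south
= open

[in] push x: south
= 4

[in] move dir: south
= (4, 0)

[in] sense dir: south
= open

[in] push x: south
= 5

[in] move dir: south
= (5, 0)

[in] sense dir: south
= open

[in] push x: south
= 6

[in] move dir: south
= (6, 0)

[in] sense dir: south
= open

[in] push x: south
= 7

[in] move dir: south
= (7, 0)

[in] sense dir: south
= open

[in] push x: south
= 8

[in] move dir: south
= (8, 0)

[in] sense dir: east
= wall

[in] pop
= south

[in] move dir: north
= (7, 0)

[in] sense dir: east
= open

[in] push x: east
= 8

[in] move dir: east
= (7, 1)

[in] sense dir: north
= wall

[in] sense dir: east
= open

[in] push x: east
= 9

[in] move dir: east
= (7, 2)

[in] sense dir: north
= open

[in] push x: north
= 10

[in] move dir: north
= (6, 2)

[in] sense dir: north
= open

[in] push x: north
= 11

[in] move dir: north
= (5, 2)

[in] sense dir: west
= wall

[in] sense dir: north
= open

[in] push x: north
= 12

[in] move dir: north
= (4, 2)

[in] sense dir: west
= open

[in] push x: west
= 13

[in] move dir: west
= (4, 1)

[in] sense dir: north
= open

[in] push x: north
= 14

[in] move dir: north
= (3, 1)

[in] sense dir: north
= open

[in] push x: north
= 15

[in] move dir: north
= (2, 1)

[in] sense dir: north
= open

[in] push x: north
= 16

[in] move dir: north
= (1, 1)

[in] sense dir: north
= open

[in] push x: north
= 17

[in] move dir: north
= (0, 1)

[in] sense dir: east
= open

[in] push x: east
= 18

[in] move dir: east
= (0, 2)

[in] sense dir: south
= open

[in] push x: south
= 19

[in] move dir: south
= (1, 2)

[in] sense dir: south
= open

[in] push x: south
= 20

[in] move dir: south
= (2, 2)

[in] sense dir: south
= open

[in] push x: south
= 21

[in] move dir: south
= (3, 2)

[in] sense dir: east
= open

[in] push x: east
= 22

[in] move dir: east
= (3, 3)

[in] sense dir: north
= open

[in] push x: north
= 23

[in] move dir: north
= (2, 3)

[in] sense dir: north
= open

[in] push x: north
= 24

[in] move dir: north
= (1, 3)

[in] sense dir: north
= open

[in] push x: north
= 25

[in] move dir: north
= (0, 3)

[in] sense dir: east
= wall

[in] pop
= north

[in] move dir: south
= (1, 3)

[in] sense dir: east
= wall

[in] pop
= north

[in] move dir: south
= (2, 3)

[in] sense dir: east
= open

[in] push x: east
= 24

[in] move dir: east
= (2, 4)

[in] sense dir: south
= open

[in] push x: south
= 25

[in] move dir: south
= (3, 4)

[in] sense dir: south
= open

[in] push x: south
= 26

[in] move dir: south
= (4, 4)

[in] sense dir: west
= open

[in] push x: west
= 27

[in] move dir: west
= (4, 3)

[in] sense dir: south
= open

[in] push x: south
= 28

[in] move dir: south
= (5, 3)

[in] sense dir: south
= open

[in] push x: south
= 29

[in] move dir: south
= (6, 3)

[in] sense dir: south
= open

[in] push x: south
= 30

[in] move dir: south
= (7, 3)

[in] sense dir: south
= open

[in] push x: south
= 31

[in] move dir: south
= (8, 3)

[in] sense dir: west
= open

[in] push x: west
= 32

[in] move dir: west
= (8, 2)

[in] pop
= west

[in] move dir: east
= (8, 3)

[in] sense dir: east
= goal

[in] move dir: east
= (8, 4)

Answer: (8, 4)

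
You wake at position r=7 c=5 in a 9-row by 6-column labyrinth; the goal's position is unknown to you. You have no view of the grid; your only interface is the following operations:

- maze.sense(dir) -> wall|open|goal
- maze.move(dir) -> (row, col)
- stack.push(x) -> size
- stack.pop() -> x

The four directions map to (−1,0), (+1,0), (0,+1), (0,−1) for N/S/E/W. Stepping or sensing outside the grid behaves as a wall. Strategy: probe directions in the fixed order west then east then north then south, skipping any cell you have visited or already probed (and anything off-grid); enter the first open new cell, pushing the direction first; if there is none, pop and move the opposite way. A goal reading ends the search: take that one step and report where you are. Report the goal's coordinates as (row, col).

Then maze.sense on dir→west, giving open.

Invoking stack.push on x→west, : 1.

I run maze.move on dir→west, yielding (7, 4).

I try maze.sense on dir→west, which returns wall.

Invoking maze.sense on dir→north, giving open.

I use stack.push on x→north, and observe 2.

Calling maze.move on dir→north, giving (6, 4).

Invoking maze.sense on dir→west, → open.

Next I call stack.push on x→west, giving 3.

I use maze.move on dir→west, giving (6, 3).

I try maze.sense on dir→west, which returns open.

Using stack.push on x→west, and get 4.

Using maze.move on dir→west, giving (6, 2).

I call maze.sense on dir→west, and see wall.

Invoking maze.sense on dir→north, and see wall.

Then maze.sense on dir→south, and observe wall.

Using stack.pop, → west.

Then maze.move on dir→east, and get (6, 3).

I call maze.sense on dir→north, and get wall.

Now I run stack.pop, yielding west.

I run maze.move on dir→east, — result: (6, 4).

I use maze.sense on dir→east, yielding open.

I call stack.push on x→east, : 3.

I run maze.move on dir→east, → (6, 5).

Now I run maze.sense on dir→north, giving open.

Then stack.push on x→north, and get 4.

I try maze.move on dir→north, giving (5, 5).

Invoking maze.sense on dir→west, : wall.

I use maze.sense on dir→north, yielding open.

Using stack.push on x→north, : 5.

Next I call maze.move on dir→north, and see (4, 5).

Calling maze.sense on dir→west, → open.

Invoking stack.push on x→west, and observe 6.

Now I run maze.move on dir→west, which returns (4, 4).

I call maze.sense on dir→west, and observe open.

Calling stack.push on x→west, giving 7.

Now I run maze.move on dir→west, giving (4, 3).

Next I call maze.sense on dir→west, → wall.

Invoking maze.sense on dir→north, and get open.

I try stack.push on x→north, and see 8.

I run maze.move on dir→north, and observe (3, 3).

I try maze.sense on dir→west, → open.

Calling stack.push on x→west, which returns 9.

I use maze.move on dir→west, giving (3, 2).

Next I call maze.sense on dir→west, and get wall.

Using maze.sense on dir→north, : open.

Now I run stack.push on x→north, → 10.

Invoking maze.move on dir→north, yielding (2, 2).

Now I run maze.sense on dir→west, — result: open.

I run stack.push on x→west, and see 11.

Next I call maze.move on dir→west, — result: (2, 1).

Next I call maze.sense on dir→west, and get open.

I call stack.push on x→west, → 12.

Now I run maze.move on dir→west, — result: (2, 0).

I use maze.sense on dir→north, and observe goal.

Invoking maze.move on dir→north, giving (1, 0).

Answer: (1, 0)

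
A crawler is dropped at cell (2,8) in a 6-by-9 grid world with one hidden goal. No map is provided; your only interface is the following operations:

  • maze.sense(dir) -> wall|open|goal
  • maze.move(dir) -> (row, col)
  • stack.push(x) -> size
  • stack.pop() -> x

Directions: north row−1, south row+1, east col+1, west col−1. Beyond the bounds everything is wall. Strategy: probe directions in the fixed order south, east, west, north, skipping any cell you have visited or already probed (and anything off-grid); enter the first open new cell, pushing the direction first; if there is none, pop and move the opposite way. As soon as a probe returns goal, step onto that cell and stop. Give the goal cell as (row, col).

>> maze.sense(south)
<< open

>> stack.push(south)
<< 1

>> maze.move(south)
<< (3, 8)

>> maze.sense(south)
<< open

>> stack.push(south)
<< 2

>> maze.move(south)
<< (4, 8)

>> maze.sense(south)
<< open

>> stack.push(south)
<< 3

>> maze.move(south)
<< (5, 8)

>> maze.sense(west)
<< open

>> stack.push(west)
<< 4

>> maze.move(west)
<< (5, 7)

>> maze.sense(west)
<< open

>> stack.push(west)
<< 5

>> maze.move(west)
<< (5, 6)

>> maze.sense(west)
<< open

>> stack.push(west)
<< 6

>> maze.move(west)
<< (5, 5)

>> maze.sense(west)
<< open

>> stack.push(west)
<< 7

>> maze.move(west)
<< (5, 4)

>> maze.sense(west)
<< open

>> stack.push(west)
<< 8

>> maze.move(west)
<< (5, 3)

>> maze.sense(west)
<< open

>> stack.push(west)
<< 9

>> maze.move(west)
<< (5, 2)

>> maze.sense(west)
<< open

>> stack.push(west)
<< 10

>> maze.move(west)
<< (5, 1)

>> maze.sense(west)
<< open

>> stack.push(west)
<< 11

>> maze.move(west)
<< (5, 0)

>> maze.sense(north)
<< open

>> stack.push(north)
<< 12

>> maze.move(north)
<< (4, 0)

>> maze.sense(east)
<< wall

>> maze.sense(north)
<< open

>> stack.push(north)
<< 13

>> maze.move(north)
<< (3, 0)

>> maze.sense(east)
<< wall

>> maze.sense(north)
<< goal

>> maze.move(north)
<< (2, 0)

Answer: (2, 0)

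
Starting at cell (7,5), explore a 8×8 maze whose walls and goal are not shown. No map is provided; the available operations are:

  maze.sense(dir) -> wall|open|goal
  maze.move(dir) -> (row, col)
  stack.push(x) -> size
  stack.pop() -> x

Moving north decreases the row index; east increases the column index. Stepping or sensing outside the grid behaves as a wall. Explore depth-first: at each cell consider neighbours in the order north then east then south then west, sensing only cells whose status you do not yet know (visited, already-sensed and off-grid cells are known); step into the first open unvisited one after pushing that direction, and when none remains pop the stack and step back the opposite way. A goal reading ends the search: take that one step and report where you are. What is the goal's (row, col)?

% 1. sense(dir→north) ~> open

% 2. push(x→north) ~> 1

% 3. move(dir→north) ~> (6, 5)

% 4. sense(dir→north) ~> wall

% 5. sense(dir→east) ~> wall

% 6. sense(dir→west) ~> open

% 7. push(x→west) ~> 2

% 8. move(dir→west) ~> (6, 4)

% 9. sense(dir→north) ~> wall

% 10. sense(dir→south) ~> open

% 11. push(x→south) ~> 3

% 12. move(dir→south) ~> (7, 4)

% 13. sense(dir→west) ~> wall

% 14. pop() ~> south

% 15. move(dir→north) ~> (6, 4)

% 16. sense(dir→west) ~> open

% 17. push(x→west) ~> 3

% 18. move(dir→west) ~> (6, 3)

% 19. sense(dir→north) ~> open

% 20. push(x→north) ~> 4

% 21. move(dir→north) ~> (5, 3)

% 22. sense(dir→north) ~> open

% 23. push(x→north) ~> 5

% 24. move(dir→north) ~> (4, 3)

% 25. sense(dir→north) ~> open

% 26. push(x→north) ~> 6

% 27. move(dir→north) ~> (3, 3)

% 28. sense(dir→north) ~> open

% 29. push(x→north) ~> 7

% 30. move(dir→north) ~> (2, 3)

% 31. sense(dir→north) ~> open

% 32. push(x→north) ~> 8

% 33. move(dir→north) ~> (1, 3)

% 34. sense(dir→north) ~> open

% 35. push(x→north) ~> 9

% 36. move(dir→north) ~> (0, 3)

% 37. sense(dir→east) ~> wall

% 38. sense(dir→west) ~> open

% 39. push(x→west) ~> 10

% 40. move(dir→west) ~> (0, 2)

% 41. sense(dir→south) ~> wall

% 42. sense(dir→west) ~> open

% 43. push(x→west) ~> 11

% 44. move(dir→west) ~> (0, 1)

% 45. sense(dir→south) ~> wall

% 46. sense(dir→west) ~> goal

% 47. move(dir→west) ~> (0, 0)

Answer: (0, 0)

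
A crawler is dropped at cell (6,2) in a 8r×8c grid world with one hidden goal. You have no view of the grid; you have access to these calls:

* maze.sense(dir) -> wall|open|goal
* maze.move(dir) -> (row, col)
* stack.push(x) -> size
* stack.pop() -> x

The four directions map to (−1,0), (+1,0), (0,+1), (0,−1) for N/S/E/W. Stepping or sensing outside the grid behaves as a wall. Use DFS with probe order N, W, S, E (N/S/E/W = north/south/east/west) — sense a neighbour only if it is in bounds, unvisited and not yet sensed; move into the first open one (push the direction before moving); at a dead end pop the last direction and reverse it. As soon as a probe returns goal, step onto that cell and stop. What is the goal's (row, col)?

> maze.sense dir='north'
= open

> stack.push x='north'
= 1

> maze.move dir='north'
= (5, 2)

> maze.sense dir='north'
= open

> stack.push x='north'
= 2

> maze.move dir='north'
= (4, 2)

> maze.sense dir='north'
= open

> stack.push x='north'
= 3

> maze.move dir='north'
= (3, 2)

> maze.sense dir='north'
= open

> stack.push x='north'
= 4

> maze.move dir='north'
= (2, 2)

> maze.sense dir='north'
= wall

> maze.sense dir='west'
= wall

> maze.sense dir='east'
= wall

> stack.pop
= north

> maze.move dir='south'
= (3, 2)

> maze.sense dir='west'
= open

> stack.push x='west'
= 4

> maze.move dir='west'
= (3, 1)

> maze.sense dir='west'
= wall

> maze.sense dir='south'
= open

> stack.push x='south'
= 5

> maze.move dir='south'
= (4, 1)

> maze.sense dir='west'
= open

> stack.push x='west'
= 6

> maze.move dir='west'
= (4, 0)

> maze.sense dir='south'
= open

> stack.push x='south'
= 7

> maze.move dir='south'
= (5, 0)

> maze.sense dir='south'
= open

> stack.push x='south'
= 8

> maze.move dir='south'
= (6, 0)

> maze.sense dir='south'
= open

> stack.push x='south'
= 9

> maze.move dir='south'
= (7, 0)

> maze.sense dir='east'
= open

> stack.push x='east'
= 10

> maze.move dir='east'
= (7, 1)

> maze.sense dir='north'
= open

> stack.push x='north'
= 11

> maze.move dir='north'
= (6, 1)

> maze.sense dir='north'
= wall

> stack.pop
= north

> maze.move dir='south'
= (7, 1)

> maze.sense dir='east'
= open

> stack.push x='east'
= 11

> maze.move dir='east'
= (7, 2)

> maze.sense dir='east'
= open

> stack.push x='east'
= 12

> maze.move dir='east'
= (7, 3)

> maze.sense dir='north'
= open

> stack.push x='north'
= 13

> maze.move dir='north'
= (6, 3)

> maze.sense dir='north'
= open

> stack.push x='north'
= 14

> maze.move dir='north'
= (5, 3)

> maze.sense dir='north'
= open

> stack.push x='north'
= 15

> maze.move dir='north'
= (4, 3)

> maze.sense dir='north'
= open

> stack.push x='north'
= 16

> maze.move dir='north'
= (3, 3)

> maze.sense dir='east'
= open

> stack.push x='east'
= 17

> maze.move dir='east'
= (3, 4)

> maze.sense dir='north'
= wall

> maze.sense dir='south'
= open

> stack.push x='south'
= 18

> maze.move dir='south'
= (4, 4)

> maze.sense dir='south'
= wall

> maze.sense dir='east'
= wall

> stack.pop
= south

> maze.move dir='north'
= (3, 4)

> maze.sense dir='east'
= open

> stack.push x='east'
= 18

> maze.move dir='east'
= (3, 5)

> maze.sense dir='north'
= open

> stack.push x='north'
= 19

> maze.move dir='north'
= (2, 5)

> maze.sense dir='north'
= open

> stack.push x='north'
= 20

> maze.move dir='north'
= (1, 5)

> maze.sense dir='north'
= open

> stack.push x='north'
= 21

> maze.move dir='north'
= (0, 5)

> maze.sense dir='west'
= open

> stack.push x='west'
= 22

> maze.move dir='west'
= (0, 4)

> maze.sense dir='west'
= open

> stack.push x='west'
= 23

> maze.move dir='west'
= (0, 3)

> maze.sense dir='west'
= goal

> maze.move dir='west'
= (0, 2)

Answer: (0, 2)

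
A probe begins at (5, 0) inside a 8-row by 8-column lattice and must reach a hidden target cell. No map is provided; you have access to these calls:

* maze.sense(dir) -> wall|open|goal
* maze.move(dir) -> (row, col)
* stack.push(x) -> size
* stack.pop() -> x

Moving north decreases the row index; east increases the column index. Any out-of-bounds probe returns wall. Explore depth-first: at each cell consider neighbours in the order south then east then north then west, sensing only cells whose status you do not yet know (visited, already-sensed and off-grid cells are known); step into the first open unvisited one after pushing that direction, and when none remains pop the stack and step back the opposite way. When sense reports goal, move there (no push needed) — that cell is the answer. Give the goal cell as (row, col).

% maze.sense(dir='south') ~> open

% stack.push(x='south') ~> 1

% maze.move(dir='south') ~> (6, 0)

% maze.sense(dir='south') ~> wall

% maze.sense(dir='east') ~> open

% stack.push(x='east') ~> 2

% maze.move(dir='east') ~> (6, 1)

% maze.sense(dir='south') ~> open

% stack.push(x='south') ~> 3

% maze.move(dir='south') ~> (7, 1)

% maze.sense(dir='east') ~> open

% stack.push(x='east') ~> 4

% maze.move(dir='east') ~> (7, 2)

% maze.sense(dir='east') ~> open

% stack.push(x='east') ~> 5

% maze.move(dir='east') ~> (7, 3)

% maze.sense(dir='east') ~> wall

% maze.sense(dir='north') ~> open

% stack.push(x='north') ~> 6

% maze.move(dir='north') ~> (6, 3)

% maze.sense(dir='east') ~> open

% stack.push(x='east') ~> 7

% maze.move(dir='east') ~> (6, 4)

% maze.sense(dir='east') ~> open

% stack.push(x='east') ~> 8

% maze.move(dir='east') ~> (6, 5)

% maze.sense(dir='south') ~> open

% stack.push(x='south') ~> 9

% maze.move(dir='south') ~> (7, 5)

% maze.sense(dir='east') ~> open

% stack.push(x='east') ~> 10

% maze.move(dir='east') ~> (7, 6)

% maze.sense(dir='east') ~> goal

% maze.move(dir='east') ~> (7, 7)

Answer: (7, 7)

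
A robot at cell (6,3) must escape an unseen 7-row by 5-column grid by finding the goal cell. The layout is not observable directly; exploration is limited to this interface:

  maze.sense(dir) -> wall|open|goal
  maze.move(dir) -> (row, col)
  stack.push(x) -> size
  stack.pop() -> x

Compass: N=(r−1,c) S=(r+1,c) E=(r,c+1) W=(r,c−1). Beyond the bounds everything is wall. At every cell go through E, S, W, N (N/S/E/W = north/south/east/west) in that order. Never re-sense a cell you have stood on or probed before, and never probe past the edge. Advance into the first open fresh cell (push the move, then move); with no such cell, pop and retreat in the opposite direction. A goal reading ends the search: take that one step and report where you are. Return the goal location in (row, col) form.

Next I call maze.sense with dir→east, : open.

Using stack.push with x→east, : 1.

I run maze.move with dir→east, — result: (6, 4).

Next I call maze.sense with dir→north, and observe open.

Using stack.push with x→north, — result: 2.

I use maze.move with dir→north, giving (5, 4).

I run maze.sense with dir→west, — result: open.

I try stack.push with x→west, and get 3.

Then maze.move with dir→west, — result: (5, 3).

Invoking maze.sense with dir→west, and see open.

Using stack.push with x→west, which returns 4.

Then maze.move with dir→west, which returns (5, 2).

I use maze.sense with dir→south, and get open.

I call stack.push with x→south, and observe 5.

Invoking maze.move with dir→south, and observe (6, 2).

Calling maze.sense with dir→west, giving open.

I invoke stack.push with x→west, which returns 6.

Then maze.move with dir→west, : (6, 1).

Invoking maze.sense with dir→west, and get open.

I call stack.push with x→west, and observe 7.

Using maze.move with dir→west, and see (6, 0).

I run maze.sense with dir→north, and observe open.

I call stack.push with x→north, and see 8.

Calling maze.move with dir→north, → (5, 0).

I invoke maze.sense with dir→east, giving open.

I invoke stack.push with x→east, and see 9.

Calling maze.move with dir→east, which returns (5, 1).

Next I call maze.sense with dir→north, : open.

Calling stack.push with x→north, and get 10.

Calling maze.move with dir→north, and get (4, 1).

Using maze.sense with dir→east, → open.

I invoke stack.push with x→east, yielding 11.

I call maze.move with dir→east, — result: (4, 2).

I call maze.sense with dir→east, and see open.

Calling stack.push with x→east, → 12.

I use maze.move with dir→east, yielding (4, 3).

Calling maze.sense with dir→east, → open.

Invoking stack.push with x→east, — result: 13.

I call maze.move with dir→east, giving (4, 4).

I run maze.sense with dir→north, — result: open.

Calling stack.push with x→north, : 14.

Now I run maze.move with dir→north, → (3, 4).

Next I call maze.sense with dir→west, → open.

Then stack.push with x→west, — result: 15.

I run maze.move with dir→west, which returns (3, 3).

Now I run maze.sense with dir→west, and observe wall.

Next I call maze.sense with dir→north, : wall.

I invoke stack.pop, which returns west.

I run maze.move with dir→east, — result: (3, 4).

I try maze.sense with dir→north, giving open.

Calling stack.push with x→north, giving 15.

Then maze.move with dir→north, yielding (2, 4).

Then maze.sense with dir→north, which returns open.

Next I call stack.push with x→north, : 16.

I try maze.move with dir→north, yielding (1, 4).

I invoke maze.sense with dir→west, and see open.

Invoking stack.push with x→west, : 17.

Invoking maze.move with dir→west, which returns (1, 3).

I try maze.sense with dir→west, → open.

I use stack.push with x→west, and get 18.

Now I run maze.move with dir→west, — result: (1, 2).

Next I call maze.sense with dir→south, yielding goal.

Invoking maze.move with dir→south, giving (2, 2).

Answer: (2, 2)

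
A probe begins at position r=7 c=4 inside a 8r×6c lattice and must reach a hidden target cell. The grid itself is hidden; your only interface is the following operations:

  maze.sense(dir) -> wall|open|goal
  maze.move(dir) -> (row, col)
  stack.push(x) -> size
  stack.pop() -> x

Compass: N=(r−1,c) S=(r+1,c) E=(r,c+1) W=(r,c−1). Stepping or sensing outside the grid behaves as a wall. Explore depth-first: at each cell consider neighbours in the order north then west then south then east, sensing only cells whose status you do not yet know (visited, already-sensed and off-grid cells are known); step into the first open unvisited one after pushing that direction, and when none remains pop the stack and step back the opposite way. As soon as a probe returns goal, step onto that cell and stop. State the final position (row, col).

==> sense(dir→north)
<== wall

==> sense(dir→west)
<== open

==> push(x→west)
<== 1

==> move(dir→west)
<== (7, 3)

==> sense(dir→north)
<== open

==> push(x→north)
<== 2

==> move(dir→north)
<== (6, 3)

==> sense(dir→north)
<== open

==> push(x→north)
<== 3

==> move(dir→north)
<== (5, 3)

==> sense(dir→north)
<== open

==> push(x→north)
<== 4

==> move(dir→north)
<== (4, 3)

==> sense(dir→north)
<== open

==> push(x→north)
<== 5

==> move(dir→north)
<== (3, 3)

==> sense(dir→north)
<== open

==> push(x→north)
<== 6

==> move(dir→north)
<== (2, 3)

==> sense(dir→north)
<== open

==> push(x→north)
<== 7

==> move(dir→north)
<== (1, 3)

==> sense(dir→north)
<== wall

==> sense(dir→west)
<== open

==> push(x→west)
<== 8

==> move(dir→west)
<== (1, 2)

==> sense(dir→north)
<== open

==> push(x→north)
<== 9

==> move(dir→north)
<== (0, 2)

==> sense(dir→west)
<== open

==> push(x→west)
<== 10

==> move(dir→west)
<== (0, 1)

==> sense(dir→west)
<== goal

==> move(dir→west)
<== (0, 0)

Answer: (0, 0)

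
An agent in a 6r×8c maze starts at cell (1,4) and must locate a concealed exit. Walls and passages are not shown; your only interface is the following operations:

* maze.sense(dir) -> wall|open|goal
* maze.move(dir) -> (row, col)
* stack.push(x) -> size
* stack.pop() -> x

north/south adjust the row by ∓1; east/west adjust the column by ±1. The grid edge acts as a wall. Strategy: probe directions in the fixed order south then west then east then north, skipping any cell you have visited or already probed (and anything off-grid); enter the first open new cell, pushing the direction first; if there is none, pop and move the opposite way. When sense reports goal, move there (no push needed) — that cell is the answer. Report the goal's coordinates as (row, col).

I call maze.sense on south, and see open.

Calling stack.push on south, → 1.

I try maze.move on south, and see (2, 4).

Invoking maze.sense on south, : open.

Next I call stack.push on south, yielding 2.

I use maze.move on south, : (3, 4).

I call maze.sense on south, giving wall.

Next I call maze.sense on west, which returns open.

I use stack.push on west, → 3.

I run maze.move on west, : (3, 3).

I use maze.sense on south, which returns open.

I try stack.push on south, — result: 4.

I run maze.move on south, and get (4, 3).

Using maze.sense on south, — result: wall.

Next I call maze.sense on west, — result: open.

I use stack.push on west, which returns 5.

Using maze.move on west, — result: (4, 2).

I try maze.sense on south, yielding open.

I call stack.push on south, → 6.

Now I run maze.move on south, and get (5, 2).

Next I call maze.sense on west, and see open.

I call stack.push on west, yielding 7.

Next I call maze.move on west, which returns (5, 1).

Invoking maze.sense on west, — result: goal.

I invoke maze.move on west, and observe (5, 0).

Answer: (5, 0)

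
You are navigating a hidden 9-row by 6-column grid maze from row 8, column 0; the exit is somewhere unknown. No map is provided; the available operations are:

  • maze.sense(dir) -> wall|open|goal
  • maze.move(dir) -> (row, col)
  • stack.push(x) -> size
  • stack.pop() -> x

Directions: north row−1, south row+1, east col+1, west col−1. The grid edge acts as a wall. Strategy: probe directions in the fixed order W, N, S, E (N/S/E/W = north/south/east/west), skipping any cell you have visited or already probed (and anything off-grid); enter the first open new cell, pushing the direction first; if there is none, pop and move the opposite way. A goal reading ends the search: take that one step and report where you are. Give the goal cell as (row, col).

-- sense(north) => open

-- push(north) => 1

-- move(north) => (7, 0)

-- sense(north) => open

-- push(north) => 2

-- move(north) => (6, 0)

-- sense(north) => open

-- push(north) => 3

-- move(north) => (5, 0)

-- sense(north) => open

-- push(north) => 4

-- move(north) => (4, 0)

-- sense(north) => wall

-- sense(east) => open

-- push(east) => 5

-- move(east) => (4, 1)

-- sense(north) => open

-- push(north) => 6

-- move(north) => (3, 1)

-- sense(north) => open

-- push(north) => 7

-- move(north) => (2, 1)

-- sense(west) => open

-- push(west) => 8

-- move(west) => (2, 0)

-- sense(north) => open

-- push(north) => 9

-- move(north) => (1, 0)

-- sense(north) => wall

-- sense(east) => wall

-- pop() => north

-- move(south) => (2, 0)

-- pop() => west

-- move(east) => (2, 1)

-- sense(east) => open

-- push(east) => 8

-- move(east) => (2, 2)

-- sense(north) => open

-- push(north) => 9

-- move(north) => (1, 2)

-- sense(north) => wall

-- sense(east) => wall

-- pop() => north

-- move(south) => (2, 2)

-- sense(south) => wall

-- sense(east) => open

-- push(east) => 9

-- move(east) => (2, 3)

-- sense(south) => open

-- push(south) => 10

-- move(south) => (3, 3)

-- sense(south) => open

-- push(south) => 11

-- move(south) => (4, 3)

-- sense(west) => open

-- push(west) => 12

-- move(west) => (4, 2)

-- sense(south) => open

-- push(south) => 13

-- move(south) => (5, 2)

-- sense(west) => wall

-- sense(south) => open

-- push(south) => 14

-- move(south) => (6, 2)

-- sense(west) => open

-- push(west) => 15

-- move(west) => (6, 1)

-- sense(south) => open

-- push(south) => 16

-- move(south) => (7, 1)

-- sense(south) => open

-- push(south) => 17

-- move(south) => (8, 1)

-- sense(east) => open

-- push(east) => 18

-- move(east) => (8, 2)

-- sense(north) => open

-- push(north) => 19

-- move(north) => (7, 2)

-- sense(east) => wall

-- pop() => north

-- move(south) => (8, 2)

-- sense(east) => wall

-- pop() => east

-- move(west) => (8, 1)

-- pop() => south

-- move(north) => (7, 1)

-- pop() => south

-- move(north) => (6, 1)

-- pop() => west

-- move(east) => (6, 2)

-- sense(east) => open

-- push(east) => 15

-- move(east) => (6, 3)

-- sense(north) => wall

-- sense(east) => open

-- push(east) => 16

-- move(east) => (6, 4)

-- sense(north) => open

-- push(north) => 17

-- move(north) => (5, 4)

-- sense(north) => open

-- push(north) => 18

-- move(north) => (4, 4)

-- sense(north) => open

-- push(north) => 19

-- move(north) => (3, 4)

-- sense(north) => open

-- push(north) => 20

-- move(north) => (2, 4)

-- sense(north) => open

-- push(north) => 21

-- move(north) => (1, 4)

-- sense(north) => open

-- push(north) => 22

-- move(north) => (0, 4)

-- sense(west) => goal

-- move(west) => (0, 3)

Answer: (0, 3)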